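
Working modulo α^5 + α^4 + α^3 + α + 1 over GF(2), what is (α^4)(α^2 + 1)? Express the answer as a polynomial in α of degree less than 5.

α^4 + α^3 + α^2 + 1

Multiply in GF(2)[α]: (α^4)·(α^2 + 1) = α^6 + α^4.
Reduce using α^5 ≡ α^4 + α^3 + α + 1 (mod α^5 + α^4 + α^3 + α + 1).
Reduced: α^4 + α^3 + α^2 + 1.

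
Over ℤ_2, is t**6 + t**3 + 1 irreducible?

Write P(t) = t**6 + t**3 + 1.
Check for roots in ℤ_2: P(0) = 1; P(1) = 1.
No roots, so no linear factors.
Monic irreducibles of degree 2 over GF(2): t**2 + t + 1.
None of them divide P (all give nonzero remainder).
Monic irreducibles of degree 3 over GF(2): t**3 + t + 1, t**3 + t**2 + 1.
None of them divide P (all give nonzero remainder).
No irreducible factor of degree ≤ 3 exists, so P is irreducible over GF(2).

Yes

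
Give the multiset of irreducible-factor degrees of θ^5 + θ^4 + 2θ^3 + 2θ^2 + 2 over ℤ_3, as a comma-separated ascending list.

Write g(θ) = θ^5 + θ^4 + 2θ^3 + 2θ^2 + 2.
Roots in ℤ_3: g(0) = 2; g(1) = 2; g(2) = 2.
Complete factorization: g(θ) = (θ^5 + θ^4 + 2θ^3 + 2θ^2 + 2).
Factor degrees with multiplicity: 5 = 5.

5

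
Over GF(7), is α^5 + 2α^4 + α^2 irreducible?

No

Write g(α) = α^5 + 2α^4 + α^2.
Check for roots in GF(7): g(0) = 0 → root; g(1) = 4; g(2) = 5; g(3) = 1; g(4) = 5; g(5) = 4; g(6) = 2.
g(0) = 0, so (α) divides g(α); g is reducible.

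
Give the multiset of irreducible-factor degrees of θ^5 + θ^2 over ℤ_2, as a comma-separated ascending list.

Write h(θ) = θ^5 + θ^2.
Roots in ℤ_2: h(0) = 0 → root; h(1) = 0 → root.
Linear factors from roots: (θ), (θ + 1).
Complete factorization: h(θ) = (θ + 1)·(θ)^2·(θ^2 + θ + 1).
Factor degrees with multiplicity: 1 + 1 + 1 + 2 = 5.

1, 1, 1, 2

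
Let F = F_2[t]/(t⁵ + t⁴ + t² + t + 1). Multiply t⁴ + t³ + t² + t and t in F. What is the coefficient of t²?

0

Multiply in F_2[t]: (t⁴ + t³ + t² + t)·(t) = t⁵ + t⁴ + t³ + t².
Reduce using t⁵ ≡ t⁴ + t² + t + 1 (mod t⁵ + t⁴ + t² + t + 1).
Reduced: t³ + t + 1.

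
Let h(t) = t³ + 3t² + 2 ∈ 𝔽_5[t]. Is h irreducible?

Check for roots in 𝔽_5: h(0) = 2; h(1) = 1; h(2) = 2; h(3) = 1; h(4) = 4.
No roots. A degree-3 polynomial over a field with no linear factor is irreducible.

Yes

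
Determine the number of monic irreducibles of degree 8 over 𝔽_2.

By the necklace-counting formula, N_2(8) = (1/8) Σ_{d|8} μ(8/d)·2^d.
Divisors of 8: 1, 2, 4, 8; μ(8/d) for each: 0, 0, -1, 1.
Σ = − 2^4 + 2^8 = 240.
N = 240/8 = 30.

30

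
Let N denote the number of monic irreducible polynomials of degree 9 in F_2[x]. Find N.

x^(2^9) − x is the product of all monic irreducibles of degree dividing 9; Möbius inversion gives N = (1/9) Σ μ(9/d)·2^d.
Divisors of 9: 1, 3, 9; μ(9/d) for each: 0, -1, 1.
Σ = − 2^3 + 2^9 = 504.
N = 504/9 = 56.

56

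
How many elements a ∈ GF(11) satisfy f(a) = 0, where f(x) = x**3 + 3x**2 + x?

Evaluate at each of the 11 elements of GF(11):
f(0) = 0 → root; f(1) = 5; f(2) = 0 → root; f(3) = 2; f(4) = 6; f(5) = 7; f(6) = 0 → root; f(7) = 2; f(8) = 8; f(9) = 2; f(10) = 1.
Roots: {0, 2, 6}.

3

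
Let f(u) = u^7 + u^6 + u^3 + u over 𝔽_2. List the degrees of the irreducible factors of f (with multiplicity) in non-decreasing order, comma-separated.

1, 1, 2, 3

Roots in 𝔽_2: f(0) = 0 → root; f(1) = 0 → root.
Linear factors from roots: (u), (u + 1).
Complete factorization: f(u) = (u)·(u + 1)·(u^2 + u + 1)·(u^3 + u^2 + 1).
Factor degrees with multiplicity: 1 + 1 + 2 + 3 = 7.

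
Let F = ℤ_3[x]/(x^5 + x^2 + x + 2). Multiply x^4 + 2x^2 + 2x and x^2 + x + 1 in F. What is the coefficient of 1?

1

Multiply in ℤ_3[x]: (x^4 + 2x^2 + 2x)·(x^2 + x + 1) = x^6 + x^5 + x^3 + x^2 + 2x.
Reduce using x^5 ≡ 2x^2 + 2x + 1 (mod x^5 + x^2 + x + 2).
Reduced: 2x^2 + 2x + 1.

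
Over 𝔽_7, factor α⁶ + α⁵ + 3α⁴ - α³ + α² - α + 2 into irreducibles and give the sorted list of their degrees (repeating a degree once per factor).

1, 1, 2, 2

Write f(α) = α⁶ + α⁵ + 3α⁴ - α³ + α² - α + 2.
Linear factors from roots: (α - 2), (α + 3).
Complete factorization: f(α) = (α + 3)·(α - 2)·(α² + 3α - 1)·(α² - 3α - 2).
Factor degrees with multiplicity: 1 + 1 + 2 + 2 = 6.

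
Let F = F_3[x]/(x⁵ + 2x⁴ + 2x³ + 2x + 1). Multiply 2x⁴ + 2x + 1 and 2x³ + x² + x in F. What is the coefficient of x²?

Multiply in F_3[x]: (2x⁴ + 2x + 1)·(2x³ + x² + x) = x⁷ + 2x⁶ + 2x⁵ + x⁴ + x³ + x.
Reduce using x⁵ ≡ x⁴ + x³ + x + 2 (mod x⁵ + 2x⁴ + 2x³ + 2x + 1).
Reduced: x⁴ + 2x³ + 2x² + x.

2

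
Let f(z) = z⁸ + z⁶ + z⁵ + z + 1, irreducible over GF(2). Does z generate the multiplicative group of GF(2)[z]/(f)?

Yes

|GF(2^8)^×| = 2^8 − 1 = 255. Prime factorization: 255 = 3·5·17.
f is primitive ⇔ z has order 255 in GF(2)[z]/(f), i.e. z^(255/q) ≠ 1 for each prime q | 255.
z^(85) mod f = z⁷ + z⁶ + z⁵ + z⁴.
z^(51) mod f = z⁴ + z.
z^(15) mod f = z⁷ + z⁶ + z³.
None equal 1, so z has full order 255; f is primitive.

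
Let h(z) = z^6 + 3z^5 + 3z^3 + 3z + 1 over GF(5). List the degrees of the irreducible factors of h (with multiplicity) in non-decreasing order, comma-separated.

6

Roots in GF(5): h(0) = 1; h(1) = 1; h(2) = 1; h(3) = 4; h(4) = 3.
Complete factorization: h(z) = (z^6 + 3z^5 + 3z^3 + 3z + 1).
Factor degrees with multiplicity: 6 = 6.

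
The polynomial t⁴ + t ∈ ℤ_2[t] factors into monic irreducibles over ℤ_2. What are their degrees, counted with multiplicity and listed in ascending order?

Write h(t) = t⁴ + t.
Roots in ℤ_2: h(0) = 0 → root; h(1) = 0 → root.
Linear factors from roots: (t), (t + 1).
Complete factorization: h(t) = (t)·(t + 1)·(t² + t + 1).
Factor degrees with multiplicity: 1 + 1 + 2 = 4.

1, 1, 2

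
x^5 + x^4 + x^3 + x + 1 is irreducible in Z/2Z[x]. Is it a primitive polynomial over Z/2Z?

Write f(x) = x^5 + x^4 + x^3 + x + 1.
|GF(2^5)^×| = 2^5 − 1 = 31. Prime factorization: 31 = 31.
f is primitive ⇔ x has order 31 in GF(2)[x]/(f), i.e. x^(31/q) ≠ 1 for each prime q | 31.
x^(1) mod f = x.
None equal 1, so x has full order 31; f is primitive.

Yes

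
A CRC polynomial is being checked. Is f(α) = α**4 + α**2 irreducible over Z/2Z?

Check for roots in Z/2Z: f(0) = 0 → root; f(1) = 0 → root.
f(0) = 0, so (α) divides f(α); f is reducible.

No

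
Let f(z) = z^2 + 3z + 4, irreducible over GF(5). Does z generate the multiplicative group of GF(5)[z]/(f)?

No

|GF(5^2)^×| = 5^2 − 1 = 24. Prime factorization: 24 = 2^3·3.
f is primitive ⇔ z has order 24 in GF(5)[z]/(f), i.e. z^(24/q) ≠ 1 for each prime q | 24.
z^(12) mod f = 1
z^(8) mod f = 3z + 4.
Since z^(12) = 1, the order of z divides 12 < 24; not primitive.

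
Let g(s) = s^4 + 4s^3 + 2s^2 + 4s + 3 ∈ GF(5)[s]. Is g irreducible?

Check for roots in GF(5): g(0) = 3; g(1) = 4; g(2) = 2; g(3) = 2; g(4) = 3.
No roots, so no linear factors.
Degree-2 irreducible divisors: test the 10 monic irreducibles of degree 2 over GF(5).
None of them divide g (all give nonzero remainder).
No irreducible factor of degree ≤ 2 exists, so g is irreducible over GF(5).

Yes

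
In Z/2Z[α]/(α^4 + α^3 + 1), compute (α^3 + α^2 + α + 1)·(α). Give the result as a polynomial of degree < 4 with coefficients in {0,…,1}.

Multiply in Z/2Z[α]: (α^3 + α^2 + α + 1)·(α) = α^4 + α^3 + α^2 + α.
Reduce using α^4 ≡ α^3 + 1 (mod α^4 + α^3 + 1).
Reduced: α^2 + α + 1.

α^2 + α + 1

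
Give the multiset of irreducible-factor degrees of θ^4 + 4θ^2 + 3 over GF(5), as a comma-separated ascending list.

Write g(θ) = θ^4 + 4θ^2 + 3.
Roots in GF(5): g(0) = 3; g(1) = 3; g(2) = 0 → root; g(3) = 0 → root; g(4) = 3.
Linear factors from roots: (θ + 3), (θ + 2).
Complete factorization: g(θ) = (θ + 2)·(θ + 3)·(θ^2 + 3).
Factor degrees with multiplicity: 1 + 1 + 2 = 4.

1, 1, 2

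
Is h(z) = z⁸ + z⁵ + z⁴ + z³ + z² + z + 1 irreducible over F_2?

Yes

Check for roots in F_2: h(0) = 1; h(1) = 1.
No roots, so no linear factors.
Monic irreducibles of degree 2 over GF(2): z² + z + 1.
None of them divide h (all give nonzero remainder).
Monic irreducibles of degree 3 over GF(2): z³ + z + 1, z³ + z² + 1.
None of them divide h (all give nonzero remainder).
Monic irreducibles of degree 4 over GF(2): z⁴ + z + 1, z⁴ + z³ + 1, z⁴ + z³ + z² + z + 1.
None of them divide h (all give nonzero remainder).
No irreducible factor of degree ≤ 4 exists, so h is irreducible over GF(2).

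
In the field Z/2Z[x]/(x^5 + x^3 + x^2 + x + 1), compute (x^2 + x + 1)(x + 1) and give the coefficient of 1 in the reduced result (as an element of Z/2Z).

1

Multiply in Z/2Z[x]: (x^2 + x + 1)·(x + 1) = x^3 + 1.
Reduced: x^3 + 1.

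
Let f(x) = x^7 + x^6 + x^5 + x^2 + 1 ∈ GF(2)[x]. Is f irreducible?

Check for roots in GF(2): f(0) = 1; f(1) = 1.
No roots, so no linear factors.
Monic irreducibles of degree 2 over GF(2): x^2 + x + 1.
None of them divide f (all give nonzero remainder).
Monic irreducibles of degree 3 over GF(2): x^3 + x + 1, x^3 + x^2 + 1.
None of them divide f (all give nonzero remainder).
No irreducible factor of degree ≤ 3 exists, so f is irreducible over GF(2).

Yes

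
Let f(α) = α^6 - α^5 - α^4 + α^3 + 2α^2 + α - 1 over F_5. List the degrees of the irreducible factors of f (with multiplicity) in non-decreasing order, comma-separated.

1, 2, 3

Roots in F_5: f(0) = 4; f(1) = 2; f(2) = 3; f(3) = 2; f(4) = 0 → root.
Linear factors from roots: (α + 1).
Complete factorization: f(α) = (α + 1)·(α^2 + 2α - 1)·(α^3 + α^2 + 1).
Factor degrees with multiplicity: 1 + 2 + 3 = 6.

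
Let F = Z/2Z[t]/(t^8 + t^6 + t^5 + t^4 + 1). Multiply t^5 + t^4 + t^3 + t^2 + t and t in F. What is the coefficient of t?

0

Multiply in Z/2Z[t]: (t^5 + t^4 + t^3 + t^2 + t)·(t) = t^6 + t^5 + t^4 + t^3 + t^2.
Reduced: t^6 + t^5 + t^4 + t^3 + t^2.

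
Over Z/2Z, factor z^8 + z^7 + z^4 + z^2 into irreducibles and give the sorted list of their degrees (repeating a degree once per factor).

1, 1, 1, 2, 3

Write f(z) = z^8 + z^7 + z^4 + z^2.
Roots in Z/2Z: f(0) = 0 → root; f(1) = 0 → root.
Linear factors from roots: (z), (z + 1).
Complete factorization: f(z) = (z + 1)·(z)^2·(z^2 + z + 1)·(z^3 + z^2 + 1).
Factor degrees with multiplicity: 1 + 1 + 1 + 2 + 3 = 8.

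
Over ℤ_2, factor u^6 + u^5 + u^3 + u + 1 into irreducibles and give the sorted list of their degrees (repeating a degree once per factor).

2, 2, 2

Write h(u) = u^6 + u^5 + u^3 + u + 1.
Roots in ℤ_2: h(0) = 1; h(1) = 1.
Complete factorization: h(u) = (u^2 + u + 1)^3.
Factor degrees with multiplicity: 2 + 2 + 2 = 6.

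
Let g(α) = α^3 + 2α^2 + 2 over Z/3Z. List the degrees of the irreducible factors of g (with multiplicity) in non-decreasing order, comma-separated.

Roots in Z/3Z: g(0) = 2; g(1) = 2; g(2) = 0 → root.
Linear factors from roots: (α + 1).
Complete factorization: g(α) = (α + 1)·(α^2 + α + 2).
Factor degrees with multiplicity: 1 + 2 = 3.

1, 2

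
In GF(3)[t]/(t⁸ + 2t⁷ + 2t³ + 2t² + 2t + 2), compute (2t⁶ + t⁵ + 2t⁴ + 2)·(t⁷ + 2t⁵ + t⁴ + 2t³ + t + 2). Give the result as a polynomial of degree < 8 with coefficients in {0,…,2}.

Multiply in GF(3)[t]: (2t⁶ + t⁵ + 2t⁴ + 2)·(t⁷ + 2t⁵ + t⁴ + 2t³ + t + 2) = 2t¹³ + t¹² + t¹⁰ + t⁸ + 2t⁷ + 2t⁶ + 2t⁵ + t³ + 2t + 1.
Reduce using t⁸ ≡ t⁷ + t³ + t² + t + 1 (mod t⁸ + 2t⁷ + 2t³ + 2t² + 2t + 2).
Reduced: 2t⁷ + t⁶ + 2t⁵ + 2t⁴ + t³ + t + 2.

2t^7 + t^6 + 2t^5 + 2t^4 + t^3 + t + 2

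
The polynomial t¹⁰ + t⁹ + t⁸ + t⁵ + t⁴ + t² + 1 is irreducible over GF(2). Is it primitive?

Write f(t) = t¹⁰ + t⁹ + t⁸ + t⁵ + t⁴ + t² + 1.
|GF(2^10)^×| = 2^10 − 1 = 1023. Prime factorization: 1023 = 3·11·31.
f is primitive ⇔ t has order 1023 in GF(2)[t]/(f), i.e. t^(1023/q) ≠ 1 for each prime q | 1023.
t^(341) mod f = 1
t^(93) mod f = t⁸ + t⁵ + t³ + t² + t.
t^(33) mod f = t⁸ + t⁶ + t² + 1.
Since t^(341) = 1, the order of t divides 341 < 1023; not primitive.

No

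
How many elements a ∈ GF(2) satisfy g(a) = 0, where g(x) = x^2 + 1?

Evaluate at each of the 2 elements of GF(2):
g(0) = 1; g(1) = 0 → root.
Roots: {1}.

1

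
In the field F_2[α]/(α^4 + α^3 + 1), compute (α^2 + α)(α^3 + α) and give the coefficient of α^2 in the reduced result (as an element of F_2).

1

Multiply in F_2[α]: (α^2 + α)·(α^3 + α) = α^5 + α^4 + α^3 + α^2.
Reduce using α^4 ≡ α^3 + 1 (mod α^4 + α^3 + 1).
Reduced: α^3 + α^2 + α.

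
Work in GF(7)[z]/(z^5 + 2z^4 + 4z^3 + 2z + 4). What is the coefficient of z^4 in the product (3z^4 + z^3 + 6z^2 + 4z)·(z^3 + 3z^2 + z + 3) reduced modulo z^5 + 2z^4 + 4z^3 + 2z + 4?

4

Multiply in GF(7)[z]: (3z^4 + z^3 + 6z^2 + 4z)·(z^3 + 3z^2 + z + 3) = 3z^7 + 3z^6 + 5z^5 + 4z^4 + z^2 + 5z.
Reduce using z^5 ≡ 5z^4 + 3z^3 + 5z + 3 (mod z^5 + 2z^4 + 4z^3 + 2z + 4).
Reduced: 4z^4 + 5z^3 + 2z^2 + 5z + 4.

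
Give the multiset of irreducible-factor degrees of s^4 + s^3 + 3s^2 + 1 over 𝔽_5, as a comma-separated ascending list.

4

Write g(s) = s^4 + s^3 + 3s^2 + 1.
Roots in 𝔽_5: g(0) = 1; g(1) = 1; g(2) = 2; g(3) = 1; g(4) = 4.
Complete factorization: g(s) = (s^4 + s^3 + 3s^2 + 1).
Factor degrees with multiplicity: 4 = 4.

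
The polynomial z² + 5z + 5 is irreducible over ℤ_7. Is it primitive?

Write f(z) = z² + 5z + 5.
|GF(7^2)^×| = 7^2 − 1 = 48. Prime factorization: 48 = 2^4·3.
f is primitive ⇔ z has order 48 in GF(7)[z]/(f), i.e. z^(48/q) ≠ 1 for each prime q | 48.
z^(24) mod f = 6.
z^(16) mod f = 4.
None equal 1, so z has full order 48; f is primitive.

Yes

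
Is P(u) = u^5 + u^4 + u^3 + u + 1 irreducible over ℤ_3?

Check for roots in ℤ_3: P(0) = 1; P(1) = 2; P(2) = 2.
No roots, so no linear factors.
Monic irreducibles of degree 2 over GF(3): u^2 + 1, u^2 + u - 1, u^2 - u - 1.
None of them divide P (all give nonzero remainder).
No irreducible factor of degree ≤ 2 exists, so P is irreducible over GF(3).

Yes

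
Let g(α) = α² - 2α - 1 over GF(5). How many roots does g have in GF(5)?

Evaluate at each of the 5 elements of GF(5):
g(0) = 4; g(1) = 3; g(2) = 4; g(3) = 2; g(4) = 2.
No element is a root.

0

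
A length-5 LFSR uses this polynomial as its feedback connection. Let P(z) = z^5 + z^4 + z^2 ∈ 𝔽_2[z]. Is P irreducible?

Check for roots in 𝔽_2: P(0) = 0 → root; P(1) = 1.
P(0) = 0, so (z) divides P(z); P is reducible.

No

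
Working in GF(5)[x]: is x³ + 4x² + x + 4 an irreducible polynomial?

No

Write g(x) = x³ + 4x² + x + 4.
Check for roots in GF(5): g(0) = 4; g(1) = 0 → root; g(2) = 0 → root; g(3) = 0 → root; g(4) = 1.
g(1) = 0, so (x − 1) divides g(x); g is reducible.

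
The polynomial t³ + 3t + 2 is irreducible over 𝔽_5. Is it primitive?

Yes

Write f(t) = t³ + 3t + 2.
|GF(5^3)^×| = 5^3 − 1 = 124. Prime factorization: 124 = 2^2·31.
f is primitive ⇔ t has order 124 in GF(5)[t]/(f), i.e. t^(124/q) ≠ 1 for each prime q | 124.
t^(62) mod f = 4.
t^(4) mod f = 2t² + 3t.
None equal 1, so t has full order 124; f is primitive.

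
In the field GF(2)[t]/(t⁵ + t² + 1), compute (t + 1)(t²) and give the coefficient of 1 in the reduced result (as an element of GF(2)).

Multiply in GF(2)[t]: (t + 1)·(t²) = t³ + t².
Reduced: t³ + t².

0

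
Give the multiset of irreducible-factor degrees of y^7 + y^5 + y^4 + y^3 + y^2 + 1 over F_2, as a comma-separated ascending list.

1, 2, 2, 2

Write h(y) = y^7 + y^5 + y^4 + y^3 + y^2 + 1.
Roots in F_2: h(0) = 1; h(1) = 0 → root.
Linear factors from roots: (y + 1).
Complete factorization: h(y) = (y + 1)·(y^2 + y + 1)^3.
Factor degrees with multiplicity: 1 + 2 + 2 + 2 = 7.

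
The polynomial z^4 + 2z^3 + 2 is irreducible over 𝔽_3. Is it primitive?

Write f(z) = z^4 + 2z^3 + 2.
|GF(3^4)^×| = 3^4 − 1 = 80. Prime factorization: 80 = 2^4·5.
f is primitive ⇔ z has order 80 in GF(3)[z]/(f), i.e. z^(80/q) ≠ 1 for each prime q | 80.
z^(40) mod f = 2.
z^(16) mod f = 2z^2 + z + 2.
None equal 1, so z has full order 80; f is primitive.

Yes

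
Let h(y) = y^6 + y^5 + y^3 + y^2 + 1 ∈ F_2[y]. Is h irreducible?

Check for roots in F_2: h(0) = 1; h(1) = 1.
No roots, so no linear factors.
Monic irreducibles of degree 2 over GF(2): y^2 + y + 1.
None of them divide h (all give nonzero remainder).
Monic irreducibles of degree 3 over GF(2): y^3 + y + 1, y^3 + y^2 + 1.
None of them divide h (all give nonzero remainder).
No irreducible factor of degree ≤ 3 exists, so h is irreducible over GF(2).

Yes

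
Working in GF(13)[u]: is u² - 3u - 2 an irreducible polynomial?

Write h(u) = u² - 3u - 2.
Check each element of GF(13) for a root: h(0)=11, h(1)=9, h(2)=9, h(3)=11, h(4)=2, h(5)=8, h(6)=3, h(7)=0, h(8)=12, h(9)=0, h(10)=3, h(11)=8, h(12)=2.
h(7) = 0, so (u − 7) divides h(u); h is reducible.

No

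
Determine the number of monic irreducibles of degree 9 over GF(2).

The number of monic irreducibles of degree 9 over GF(2) is (1/9)·Σ_{d∣9} μ(9/d) 2^d.
Divisors of 9: 1, 3, 9; μ(9/d) for each: 0, -1, 1.
Σ = − 2^3 + 2^9 = 504.
N = 504/9 = 56.

56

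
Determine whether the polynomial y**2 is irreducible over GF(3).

Write f(y) = y**2.
Check for roots in GF(3): f(0) = 0 → root; f(1) = 1; f(2) = 1.
f(0) = 0, so (y) divides f(y); f is reducible.

No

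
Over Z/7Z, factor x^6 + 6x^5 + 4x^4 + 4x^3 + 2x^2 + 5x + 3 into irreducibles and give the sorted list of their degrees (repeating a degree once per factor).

Write h(x) = x^6 + 6x^5 + 4x^4 + 4x^3 + 2x^2 + 5x + 3.
Complete factorization: h(x) = (x^2 + 2)·(x^2 + 2x + 2)·(x^2 + 4x + 6).
Factor degrees with multiplicity: 2 + 2 + 2 = 6.

2, 2, 2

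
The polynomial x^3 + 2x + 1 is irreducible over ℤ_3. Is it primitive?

Yes

Write f(x) = x^3 + 2x + 1.
|GF(3^3)^×| = 3^3 − 1 = 26. Prime factorization: 26 = 2·13.
f is primitive ⇔ x has order 26 in GF(3)[x]/(f), i.e. x^(26/q) ≠ 1 for each prime q | 26.
x^(13) mod f = 2.
x^(2) mod f = x^2.
None equal 1, so x has full order 26; f is primitive.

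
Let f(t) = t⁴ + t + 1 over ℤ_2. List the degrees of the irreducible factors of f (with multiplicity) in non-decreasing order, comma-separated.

Roots in ℤ_2: f(0) = 1; f(1) = 1.
Complete factorization: f(t) = (t⁴ + t + 1).
Factor degrees with multiplicity: 4 = 4.

4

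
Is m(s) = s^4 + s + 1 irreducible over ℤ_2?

Yes

Check for roots in ℤ_2: m(0) = 1; m(1) = 1.
No roots, so no linear factors.
Monic irreducibles of degree 2 over GF(2): s^2 + s + 1.
None of them divide m (all give nonzero remainder).
No irreducible factor of degree ≤ 2 exists, so m is irreducible over GF(2).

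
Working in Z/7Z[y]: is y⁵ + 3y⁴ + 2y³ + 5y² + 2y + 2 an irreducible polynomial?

Yes

Write g(y) = y⁵ + 3y⁴ + 2y³ + 5y² + 2y + 2.
Check for roots in Z/7Z: g(0) = 2; g(1) = 1; g(2) = 3; g(3) = 5; g(4) = 1; g(5) = 4; g(6) = 5.
No roots, so no linear factors.
Degree-2 irreducible divisors: test the 21 monic irreducibles of degree 2 over GF(7).
None of them divide g (all give nonzero remainder).
No irreducible factor of degree ≤ 2 exists, so g is irreducible over GF(7).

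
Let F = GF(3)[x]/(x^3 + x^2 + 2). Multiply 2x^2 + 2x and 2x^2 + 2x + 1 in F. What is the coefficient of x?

Multiply in GF(3)[x]: (2x^2 + 2x)·(2x^2 + 2x + 1) = x^4 + 2x^3 + 2x.
Reduce using x^3 ≡ 2x^2 + 1 (mod x^3 + x^2 + 2).
Reduced: 2x^2 + 1.

0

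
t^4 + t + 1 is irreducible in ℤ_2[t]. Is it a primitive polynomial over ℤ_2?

Write f(t) = t^4 + t + 1.
|GF(2^4)^×| = 2^4 − 1 = 15. Prime factorization: 15 = 3·5.
f is primitive ⇔ t has order 15 in GF(2)[t]/(f), i.e. t^(15/q) ≠ 1 for each prime q | 15.
t^(5) mod f = t^2 + t.
t^(3) mod f = t^3.
None equal 1, so t has full order 15; f is primitive.

Yes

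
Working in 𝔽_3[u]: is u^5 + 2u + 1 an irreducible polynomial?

Yes

Write m(u) = u^5 + 2u + 1.
Check for roots in 𝔽_3: m(0) = 1; m(1) = 1; m(2) = 1.
No roots, so no linear factors.
Monic irreducibles of degree 2 over GF(3): u^2 + 1, u^2 + u + 2, u^2 + 2u + 2.
None of them divide m (all give nonzero remainder).
No irreducible factor of degree ≤ 2 exists, so m is irreducible over GF(3).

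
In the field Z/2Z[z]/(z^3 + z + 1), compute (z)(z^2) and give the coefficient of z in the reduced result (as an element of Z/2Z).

1

Multiply in Z/2Z[z]: (z)·(z^2) = z^3.
Reduce using z^3 ≡ z + 1 (mod z^3 + z + 1).
Reduced: z + 1.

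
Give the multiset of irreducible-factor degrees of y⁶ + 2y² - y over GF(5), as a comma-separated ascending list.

Write f(y) = y⁶ + 2y² - y.
Roots in GF(5): f(0) = 0 → root; f(1) = 2; f(2) = 0 → root; f(3) = 4; f(4) = 4.
Linear factors from roots: (y), (y - 2).
Complete factorization: f(y) = (y)·(y - 2)·(y⁴ + 2y³ - y² - 2y - 2).
Factor degrees with multiplicity: 1 + 1 + 4 = 6.

1, 1, 4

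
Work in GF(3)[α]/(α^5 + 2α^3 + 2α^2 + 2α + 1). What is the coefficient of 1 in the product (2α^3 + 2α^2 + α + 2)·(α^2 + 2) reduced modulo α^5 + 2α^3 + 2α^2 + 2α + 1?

2

Multiply in GF(3)[α]: (2α^3 + 2α^2 + α + 2)·(α^2 + 2) = 2α^5 + 2α^4 + 2α^3 + 2α + 1.
Reduce using α^5 ≡ α^3 + α^2 + α + 2 (mod α^5 + 2α^3 + 2α^2 + 2α + 1).
Reduced: 2α^4 + α^3 + 2α^2 + α + 2.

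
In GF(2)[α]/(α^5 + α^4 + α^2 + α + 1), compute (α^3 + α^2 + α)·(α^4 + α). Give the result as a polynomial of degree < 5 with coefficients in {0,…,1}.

Multiply in GF(2)[α]: (α^3 + α^2 + α)·(α^4 + α) = α^7 + α^6 + α^5 + α^4 + α^3 + α^2.
Reduce using α^5 ≡ α^4 + α^2 + α + 1 (mod α^5 + α^4 + α^2 + α + 1).
Reduced: α^4 + α^2 + α + 1.

α^4 + α^2 + α + 1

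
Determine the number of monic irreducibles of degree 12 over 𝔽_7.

The number of monic irreducibles of degree 12 over GF(7) is (1/12)·Σ_{d∣12} μ(12/d) 7^d.
Divisors of 12: 1, 2, 3, 4, 6, 12; μ(12/d) for each: 0, 1, 0, -1, -1, 1.
Σ = 7^2 − 7^4 − 7^6 + 7^12 = 13841167200.
N = 13841167200/12 = 1153430600.

1153430600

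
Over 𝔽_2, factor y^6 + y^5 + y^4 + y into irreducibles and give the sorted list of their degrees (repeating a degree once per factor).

1, 1, 1, 3

Write g(y) = y^6 + y^5 + y^4 + y.
Roots in 𝔽_2: g(0) = 0 → root; g(1) = 0 → root.
Linear factors from roots: (y), (y + 1).
Complete factorization: g(y) = (y)·(y + 1)^2·(y^3 + y^2 + 1).
Factor degrees with multiplicity: 1 + 1 + 1 + 3 = 6.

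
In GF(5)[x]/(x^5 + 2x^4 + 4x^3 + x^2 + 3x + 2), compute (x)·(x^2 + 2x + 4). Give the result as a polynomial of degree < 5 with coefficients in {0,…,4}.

Multiply in GF(5)[x]: (x)·(x^2 + 2x + 4) = x^3 + 2x^2 + 4x.
Reduced: x^3 + 2x^2 + 4x.

x^3 + 2x^2 + 4x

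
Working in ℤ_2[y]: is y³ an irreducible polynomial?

Write P(y) = y³.
Check for roots in ℤ_2: P(0) = 0 → root; P(1) = 1.
P(0) = 0, so (y) divides P(y); P is reducible.

No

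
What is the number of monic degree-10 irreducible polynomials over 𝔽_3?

5880

Gauss's count: N_{3}(10) = (1/10) Σ_{d|10} μ(10/d)·3^d.
Divisors of 10: 1, 2, 5, 10; μ(10/d) for each: 1, -1, -1, 1.
Σ = 3^1 − 3^2 − 3^5 + 3^10 = 58800.
N = 58800/10 = 5880.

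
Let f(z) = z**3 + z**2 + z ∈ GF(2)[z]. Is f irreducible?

Check for roots in GF(2): f(0) = 0 → root; f(1) = 1.
f(0) = 0, so (z) divides f(z); f is reducible.

No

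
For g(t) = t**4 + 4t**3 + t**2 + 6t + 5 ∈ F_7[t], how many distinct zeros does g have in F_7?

Evaluate at each of the 7 elements of F_7:
g(0) = 5; g(1) = 3; g(2) = 6; g(3) = 4; g(4) = 4; g(5) = 2; g(6) = 4.
No element is a root.

0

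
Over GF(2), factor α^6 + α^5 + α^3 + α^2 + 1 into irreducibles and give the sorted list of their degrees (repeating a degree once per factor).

6

Write f(α) = α^6 + α^5 + α^3 + α^2 + 1.
Roots in GF(2): f(0) = 1; f(1) = 1.
Complete factorization: f(α) = (α^6 + α^5 + α^3 + α^2 + 1).
Factor degrees with multiplicity: 6 = 6.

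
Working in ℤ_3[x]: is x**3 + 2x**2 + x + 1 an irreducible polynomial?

Yes

Write g(x) = x**3 + 2x**2 + x + 1.
Check for roots in ℤ_3: g(0) = 1; g(1) = 2; g(2) = 1.
No roots. A degree-3 polynomial over a field with no linear factor is irreducible.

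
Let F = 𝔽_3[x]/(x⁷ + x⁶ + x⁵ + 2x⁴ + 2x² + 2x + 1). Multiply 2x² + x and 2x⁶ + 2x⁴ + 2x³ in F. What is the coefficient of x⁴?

Multiply in 𝔽_3[x]: (2x² + x)·(2x⁶ + 2x⁴ + 2x³) = x⁸ + 2x⁷ + x⁶ + 2x⁴.
Reduce using x⁷ ≡ 2x⁶ + 2x⁵ + x⁴ + x² + x + 2 (mod x⁷ + x⁶ + x⁵ + 2x⁴ + 2x² + 2x + 1).
Reduced: 2x⁶ + x³ + 2x² + 2.

0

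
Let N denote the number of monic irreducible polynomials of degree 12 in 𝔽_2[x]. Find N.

335

By the necklace-counting formula, N_2(12) = (1/12) Σ_{d|12} μ(12/d)·2^d.
Divisors of 12: 1, 2, 3, 4, 6, 12; μ(12/d) for each: 0, 1, 0, -1, -1, 1.
Σ = 2^2 − 2^4 − 2^6 + 2^12 = 4020.
N = 4020/12 = 335.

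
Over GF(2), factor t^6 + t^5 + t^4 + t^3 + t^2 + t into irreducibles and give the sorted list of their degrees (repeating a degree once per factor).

1, 1, 2, 2

Write g(t) = t^6 + t^5 + t^4 + t^3 + t^2 + t.
Roots in GF(2): g(0) = 0 → root; g(1) = 0 → root.
Linear factors from roots: (t), (t + 1).
Complete factorization: g(t) = (t)·(t + 1)·(t^2 + t + 1)^2.
Factor degrees with multiplicity: 1 + 1 + 2 + 2 = 6.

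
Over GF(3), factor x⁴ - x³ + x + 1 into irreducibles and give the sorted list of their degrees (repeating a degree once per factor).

Write h(x) = x⁴ - x³ + x + 1.
Roots in GF(3): h(0) = 1; h(1) = 2; h(2) = 2.
Complete factorization: h(x) = (x⁴ - x³ + x + 1).
Factor degrees with multiplicity: 4 = 4.

4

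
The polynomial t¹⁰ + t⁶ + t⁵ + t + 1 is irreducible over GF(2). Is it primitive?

No

Write f(t) = t¹⁰ + t⁶ + t⁵ + t + 1.
|GF(2^10)^×| = 2^10 − 1 = 1023. Prime factorization: 1023 = 3·11·31.
f is primitive ⇔ t has order 1023 in GF(2)[t]/(f), i.e. t^(1023/q) ≠ 1 for each prime q | 1023.
t^(341) mod f = 1
t^(93) mod f = t⁶ + t⁵ + t³ + t.
t^(33) mod f = t⁹ + t⁸ + t⁶ + t⁴ + t³ + 1.
Since t^(341) = 1, the order of t divides 341 < 1023; not primitive.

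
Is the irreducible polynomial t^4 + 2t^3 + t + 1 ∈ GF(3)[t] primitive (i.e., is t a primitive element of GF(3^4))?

No

Write f(t) = t^4 + 2t^3 + t + 1.
|GF(3^4)^×| = 3^4 − 1 = 80. Prime factorization: 80 = 2^4·5.
f is primitive ⇔ t has order 80 in GF(3)[t]/(f), i.e. t^(80/q) ≠ 1 for each prime q | 80.
t^(40) mod f = 1
t^(16) mod f = 2t^2 + 2t + 1.
Since t^(40) = 1, the order of t divides 40 < 80; not primitive.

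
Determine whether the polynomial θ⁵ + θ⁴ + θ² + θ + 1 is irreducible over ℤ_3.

Yes

Write h(θ) = θ⁵ + θ⁴ + θ² + θ + 1.
Check for roots in ℤ_3: h(0) = 1; h(1) = 2; h(2) = 1.
No roots, so no linear factors.
Monic irreducibles of degree 2 over GF(3): θ² + 1, θ² + θ + 2, θ² + 2θ + 2.
None of them divide h (all give nonzero remainder).
No irreducible factor of degree ≤ 2 exists, so h is irreducible over GF(3).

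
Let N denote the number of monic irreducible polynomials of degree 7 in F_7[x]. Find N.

117648

Gauss's count: N_{7}(7) = (1/7) Σ_{d|7} μ(7/d)·7^d.
Divisors of 7: 1, 7; μ(7/d) for each: -1, 1.
Σ = − 7^1 + 7^7 = 823536.
N = 823536/7 = 117648.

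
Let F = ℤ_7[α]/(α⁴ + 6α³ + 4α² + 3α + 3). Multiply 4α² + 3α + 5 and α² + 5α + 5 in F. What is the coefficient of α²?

Multiply in ℤ_7[α]: (4α² + 3α + 5)·(α² + 5α + 5) = 4α⁴ + 2α³ + 5α² + 5α + 4.
Reduce using α⁴ ≡ α³ + 3α² + 4α + 4 (mod α⁴ + 6α³ + 4α² + 3α + 3).
Reduced: 6α³ + 3α² + 6.

3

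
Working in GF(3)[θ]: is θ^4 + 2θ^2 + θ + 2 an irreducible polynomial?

No

Write m(θ) = θ^4 + 2θ^2 + θ + 2.
Check for roots in GF(3): m(0) = 2; m(1) = 0 → root; m(2) = 1.
m(1) = 0, so (θ − 1) divides m(θ); m is reducible.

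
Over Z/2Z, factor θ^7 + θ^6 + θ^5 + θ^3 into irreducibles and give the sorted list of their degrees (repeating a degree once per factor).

Write h(θ) = θ^7 + θ^6 + θ^5 + θ^3.
Roots in Z/2Z: h(0) = 0 → root; h(1) = 0 → root.
Linear factors from roots: (θ), (θ + 1).
Complete factorization: h(θ) = (θ + 1)·(θ)^3·(θ^3 + θ + 1).
Factor degrees with multiplicity: 1 + 1 + 1 + 1 + 3 = 7.

1, 1, 1, 1, 3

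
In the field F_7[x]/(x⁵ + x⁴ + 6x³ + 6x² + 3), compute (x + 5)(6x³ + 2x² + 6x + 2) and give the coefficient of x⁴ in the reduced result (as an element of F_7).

Multiply in F_7[x]: (x + 5)·(6x³ + 2x² + 6x + 2) = 6x⁴ + 4x³ + 2x² + 4x + 3.
Reduced: 6x⁴ + 4x³ + 2x² + 4x + 3.

6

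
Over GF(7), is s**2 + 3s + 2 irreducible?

No

Write f(s) = s**2 + 3s + 2.
Check for roots in GF(7): f(0) = 2; f(1) = 6; f(2) = 5; f(3) = 6; f(4) = 2; f(5) = 0 → root; f(6) = 0 → root.
f(5) = 0, so (s − 5) divides f(s); f is reducible.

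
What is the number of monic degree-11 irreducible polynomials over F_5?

4438920

The number of monic irreducibles of degree 11 over GF(5) is (1/11)·Σ_{d∣11} μ(11/d) 5^d.
Divisors of 11: 1, 11; μ(11/d) for each: -1, 1.
Σ = − 5^1 + 5^11 = 48828120.
N = 48828120/11 = 4438920.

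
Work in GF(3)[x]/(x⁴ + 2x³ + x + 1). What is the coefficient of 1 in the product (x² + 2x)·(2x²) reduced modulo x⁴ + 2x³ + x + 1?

1

Multiply in GF(3)[x]: (x² + 2x)·(2x²) = 2x⁴ + x³.
Reduce using x⁴ ≡ x³ + 2x + 2 (mod x⁴ + 2x³ + x + 1).
Reduced: x + 1.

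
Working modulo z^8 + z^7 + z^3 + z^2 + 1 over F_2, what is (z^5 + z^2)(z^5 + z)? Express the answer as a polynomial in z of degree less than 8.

Multiply in F_2[z]: (z^5 + z^2)·(z^5 + z) = z^10 + z^7 + z^6 + z^3.
Reduce using z^8 ≡ z^7 + z^3 + z^2 + 1 (mod z^8 + z^7 + z^3 + z^2 + 1).
Reduced: z^6 + z^5 + z^3 + z + 1.

z^6 + z^5 + z^3 + z + 1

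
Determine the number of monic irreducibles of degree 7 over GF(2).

18

Gauss's count: N_{2}(7) = (1/7) Σ_{d|7} μ(7/d)·2^d.
Divisors of 7: 1, 7; μ(7/d) for each: -1, 1.
Σ = − 2^1 + 2^7 = 126.
N = 126/7 = 18.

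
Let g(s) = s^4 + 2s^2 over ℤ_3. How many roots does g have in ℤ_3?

Evaluate at each of the 3 elements of ℤ_3:
g(0) = 0 → root; g(1) = 0 → root; g(2) = 0 → root.
Roots: {0, 1, 2}.

3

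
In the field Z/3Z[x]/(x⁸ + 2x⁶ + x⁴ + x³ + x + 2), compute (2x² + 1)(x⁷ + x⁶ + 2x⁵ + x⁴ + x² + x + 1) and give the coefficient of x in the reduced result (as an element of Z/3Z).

1

Multiply in Z/3Z[x]: (2x² + 1)·(x⁷ + x⁶ + 2x⁵ + x⁴ + x² + x + 1) = 2x⁹ + 2x⁸ + 2x⁷ + 2x⁵ + 2x³ + x + 1.
Reduce using x⁸ ≡ x⁶ + 2x⁴ + 2x³ + 2x + 1 (mod x⁸ + 2x⁶ + x⁴ + x³ + x + 2).
Reduced: x⁷ + 2x⁶ + 2x⁴ + x² + x.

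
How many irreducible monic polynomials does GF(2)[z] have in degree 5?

6

Gauss's count: N_{2}(5) = (1/5) Σ_{d|5} μ(5/d)·2^d.
Divisors of 5: 1, 5; μ(5/d) for each: -1, 1.
Σ = − 2^1 + 2^5 = 30.
N = 30/5 = 6.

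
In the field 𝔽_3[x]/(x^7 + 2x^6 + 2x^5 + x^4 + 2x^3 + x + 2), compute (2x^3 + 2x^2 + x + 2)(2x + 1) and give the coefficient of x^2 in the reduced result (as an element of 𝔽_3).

1

Multiply in 𝔽_3[x]: (2x^3 + 2x^2 + x + 2)·(2x + 1) = x^4 + x^2 + 2x + 2.
Reduced: x^4 + x^2 + 2x + 2.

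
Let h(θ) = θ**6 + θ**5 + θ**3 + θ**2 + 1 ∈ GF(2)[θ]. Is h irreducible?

Check for roots in GF(2): h(0) = 1; h(1) = 1.
No roots, so no linear factors.
Monic irreducibles of degree 2 over GF(2): θ**2 + θ + 1.
None of them divide h (all give nonzero remainder).
Monic irreducibles of degree 3 over GF(2): θ**3 + θ + 1, θ**3 + θ**2 + 1.
None of them divide h (all give nonzero remainder).
No irreducible factor of degree ≤ 3 exists, so h is irreducible over GF(2).

Yes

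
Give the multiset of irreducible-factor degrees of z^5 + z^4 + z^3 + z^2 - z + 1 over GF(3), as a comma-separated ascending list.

5

Write g(z) = z^5 + z^4 + z^3 + z^2 - z + 1.
Roots in GF(3): g(0) = 1; g(1) = 1; g(2) = 2.
Complete factorization: g(z) = (z^5 + z^4 + z^3 + z^2 - z + 1).
Factor degrees with multiplicity: 5 = 5.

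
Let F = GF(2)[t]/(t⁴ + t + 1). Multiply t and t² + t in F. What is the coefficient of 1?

0

Multiply in GF(2)[t]: (t)·(t² + t) = t³ + t².
Reduced: t³ + t².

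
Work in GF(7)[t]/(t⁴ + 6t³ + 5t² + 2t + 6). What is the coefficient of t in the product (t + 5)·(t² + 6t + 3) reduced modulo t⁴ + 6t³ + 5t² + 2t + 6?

5

Multiply in GF(7)[t]: (t + 5)·(t² + 6t + 3) = t³ + 4t² + 5t + 1.
Reduced: t³ + 4t² + 5t + 1.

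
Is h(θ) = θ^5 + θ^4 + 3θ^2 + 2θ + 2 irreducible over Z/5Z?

Yes

Check for roots in Z/5Z: h(0) = 2; h(1) = 4; h(2) = 1; h(3) = 4; h(4) = 3.
No roots, so no linear factors.
Degree-2 irreducible divisors: test the 10 monic irreducibles of degree 2 over GF(5).
None of them divide h (all give nonzero remainder).
No irreducible factor of degree ≤ 2 exists, so h is irreducible over GF(5).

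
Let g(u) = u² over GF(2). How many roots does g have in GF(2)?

1

Evaluate at each of the 2 elements of GF(2):
g(0) = 0 → root; g(1) = 1.
Roots: {0}.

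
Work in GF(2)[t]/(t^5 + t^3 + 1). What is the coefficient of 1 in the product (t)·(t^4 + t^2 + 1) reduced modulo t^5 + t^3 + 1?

Multiply in GF(2)[t]: (t)·(t^4 + t^2 + 1) = t^5 + t^3 + t.
Reduce using t^5 ≡ t^3 + 1 (mod t^5 + t^3 + 1).
Reduced: t + 1.

1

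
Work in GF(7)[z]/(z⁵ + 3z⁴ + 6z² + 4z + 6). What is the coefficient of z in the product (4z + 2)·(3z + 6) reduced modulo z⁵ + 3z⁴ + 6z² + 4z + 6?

Multiply in GF(7)[z]: (4z + 2)·(3z + 6) = 5z² + 2z + 5.
Reduced: 5z² + 2z + 5.

2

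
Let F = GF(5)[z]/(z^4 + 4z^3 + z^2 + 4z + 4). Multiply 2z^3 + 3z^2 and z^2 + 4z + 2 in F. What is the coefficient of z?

0

Multiply in GF(5)[z]: (2z^3 + 3z^2)·(z^2 + 4z + 2) = 2z^5 + z^4 + z^3 + z^2.
Reduce using z^4 ≡ z^3 + 4z^2 + z + 1 (mod z^4 + 4z^3 + z^2 + 4z + 4).
Reduced: 2z^3 + 3.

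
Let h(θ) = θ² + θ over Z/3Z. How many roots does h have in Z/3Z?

Evaluate at each of the 3 elements of Z/3Z:
h(0) = 0 → root; h(1) = 2; h(2) = 0 → root.
Roots: {0, 2}.

2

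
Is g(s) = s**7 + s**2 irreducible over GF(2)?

No

Check for roots in GF(2): g(0) = 0 → root; g(1) = 0 → root.
g(0) = 0, so (s) divides g(s); g is reducible.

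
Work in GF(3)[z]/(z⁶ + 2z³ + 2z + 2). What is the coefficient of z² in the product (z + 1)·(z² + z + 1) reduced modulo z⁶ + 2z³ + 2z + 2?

2

Multiply in GF(3)[z]: (z + 1)·(z² + z + 1) = z³ + 2z² + 2z + 1.
Reduced: z³ + 2z² + 2z + 1.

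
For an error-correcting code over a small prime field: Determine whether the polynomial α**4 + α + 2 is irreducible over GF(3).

Write g(α) = α**4 + α + 2.
Check for roots in GF(3): g(0) = 2; g(1) = 1; g(2) = 2.
No roots, so no linear factors.
Monic irreducibles of degree 2 over GF(3): α**2 + 1, α**2 + α + 2, α**2 + 2α + 2.
None of them divide g (all give nonzero remainder).
No irreducible factor of degree ≤ 2 exists, so g is irreducible over GF(3).

Yes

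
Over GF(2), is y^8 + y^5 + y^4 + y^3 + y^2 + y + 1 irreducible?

Write h(y) = y^8 + y^5 + y^4 + y^3 + y^2 + y + 1.
Check for roots in GF(2): h(0) = 1; h(1) = 1.
No roots, so no linear factors.
Monic irreducibles of degree 2 over GF(2): y^2 + y + 1.
None of them divide h (all give nonzero remainder).
Monic irreducibles of degree 3 over GF(2): y^3 + y + 1, y^3 + y^2 + 1.
None of them divide h (all give nonzero remainder).
Monic irreducibles of degree 4 over GF(2): y^4 + y + 1, y^4 + y^3 + 1, y^4 + y^3 + y^2 + y + 1.
None of them divide h (all give nonzero remainder).
No irreducible factor of degree ≤ 4 exists, so h is irreducible over GF(2).

Yes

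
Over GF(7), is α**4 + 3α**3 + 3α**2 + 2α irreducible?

No

Write g(α) = α**4 + 3α**3 + 3α**2 + 2α.
Check for roots in GF(7): g(0) = 0 → root; g(1) = 2; g(2) = 0 → root; g(3) = 6; g(4) = 0 → root; g(5) = 0 → root; g(6) = 6.
g(0) = 0, so (α) divides g(α); g is reducible.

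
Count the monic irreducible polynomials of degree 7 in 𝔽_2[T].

Gauss's count: N_{2}(7) = (1/7) Σ_{d|7} μ(7/d)·2^d.
Divisors of 7: 1, 7; μ(7/d) for each: -1, 1.
Σ = − 2^1 + 2^7 = 126.
N = 126/7 = 18.

18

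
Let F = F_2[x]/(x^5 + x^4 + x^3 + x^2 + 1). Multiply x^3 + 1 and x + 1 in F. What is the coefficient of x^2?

0

Multiply in F_2[x]: (x^3 + 1)·(x + 1) = x^4 + x^3 + x + 1.
Reduced: x^4 + x^3 + x + 1.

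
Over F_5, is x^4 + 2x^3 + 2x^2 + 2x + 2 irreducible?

Write m(x) = x^4 + 2x^3 + 2x^2 + 2x + 2.
Check for roots in F_5: m(0) = 2; m(1) = 4; m(2) = 1; m(3) = 1; m(4) = 1.
No roots, so no linear factors.
Degree-2 irreducible divisors: test the 10 monic irreducibles of degree 2 over GF(5).
None of them divide m (all give nonzero remainder).
No irreducible factor of degree ≤ 2 exists, so m is irreducible over GF(5).

Yes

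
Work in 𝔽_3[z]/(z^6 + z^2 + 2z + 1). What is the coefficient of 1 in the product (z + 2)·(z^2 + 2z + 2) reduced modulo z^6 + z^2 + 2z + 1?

Multiply in 𝔽_3[z]: (z + 2)·(z^2 + 2z + 2) = z^3 + z^2 + 1.
Reduced: z^3 + z^2 + 1.

1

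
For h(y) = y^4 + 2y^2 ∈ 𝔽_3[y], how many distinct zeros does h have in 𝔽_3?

3

Evaluate at each of the 3 elements of 𝔽_3:
h(0) = 0 → root; h(1) = 0 → root; h(2) = 0 → root.
Roots: {0, 1, 2}.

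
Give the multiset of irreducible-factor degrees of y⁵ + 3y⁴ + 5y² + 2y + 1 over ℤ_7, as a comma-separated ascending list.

Write g(y) = y⁵ + 3y⁴ + 5y² + 2y + 1.
Linear factors from roots: (y + 5).
Complete factorization: g(y) = (y + 5)·(y² + 2y + 3)·(y² + 3y + 1).
Factor degrees with multiplicity: 1 + 2 + 2 = 5.

1, 2, 2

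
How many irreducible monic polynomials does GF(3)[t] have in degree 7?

312

By the necklace-counting formula, N_3(7) = (1/7) Σ_{d|7} μ(7/d)·3^d.
Divisors of 7: 1, 7; μ(7/d) for each: -1, 1.
Σ = − 3^1 + 3^7 = 2184.
N = 2184/7 = 312.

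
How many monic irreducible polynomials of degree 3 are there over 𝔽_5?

40

Gauss's count: N_{5}(3) = (1/3) Σ_{d|3} μ(3/d)·5^d.
Divisors of 3: 1, 3; μ(3/d) for each: -1, 1.
Σ = − 5^1 + 5^3 = 120.
N = 120/3 = 40.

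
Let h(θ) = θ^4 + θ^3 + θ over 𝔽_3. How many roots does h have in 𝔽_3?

2

Evaluate at each of the 3 elements of 𝔽_3:
h(0) = 0 → root; h(1) = 0 → root; h(2) = 2.
Roots: {0, 1}.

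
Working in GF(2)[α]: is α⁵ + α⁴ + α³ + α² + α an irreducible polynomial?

Write m(α) = α⁵ + α⁴ + α³ + α² + α.
Check for roots in GF(2): m(0) = 0 → root; m(1) = 1.
m(0) = 0, so (α) divides m(α); m is reducible.

No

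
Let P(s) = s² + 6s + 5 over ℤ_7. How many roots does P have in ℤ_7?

2

Evaluate at each of the 7 elements of ℤ_7:
P(0) = 5; P(1) = 5; P(2) = 0 → root; P(3) = 4; P(4) = 3; P(5) = 4; P(6) = 0 → root.
Roots: {2, 6}.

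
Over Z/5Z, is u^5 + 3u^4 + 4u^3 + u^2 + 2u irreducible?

Write g(u) = u^5 + 3u^4 + 4u^3 + u^2 + 2u.
Check for roots in Z/5Z: g(0) = 0 → root; g(1) = 1; g(2) = 0 → root; g(3) = 4; g(4) = 2.
g(0) = 0, so (u) divides g(u); g is reducible.

No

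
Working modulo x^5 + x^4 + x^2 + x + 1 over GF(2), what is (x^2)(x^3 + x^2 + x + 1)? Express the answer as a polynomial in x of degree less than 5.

Multiply in GF(2)[x]: (x^2)·(x^3 + x^2 + x + 1) = x^5 + x^4 + x^3 + x^2.
Reduce using x^5 ≡ x^4 + x^2 + x + 1 (mod x^5 + x^4 + x^2 + x + 1).
Reduced: x^3 + x + 1.

x^3 + x + 1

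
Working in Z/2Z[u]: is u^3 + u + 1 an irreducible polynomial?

Write m(u) = u^3 + u + 1.
Check for roots in Z/2Z: m(0) = 1; m(1) = 1.
No roots. A degree-3 polynomial over a field with no linear factor is irreducible.

Yes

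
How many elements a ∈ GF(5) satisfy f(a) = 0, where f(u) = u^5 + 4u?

5

Evaluate at each of the 5 elements of GF(5):
f(0) = 0 → root; f(1) = 0 → root; f(2) = 0 → root; f(3) = 0 → root; f(4) = 0 → root.
Roots: {0, 1, 2, 3, 4}.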